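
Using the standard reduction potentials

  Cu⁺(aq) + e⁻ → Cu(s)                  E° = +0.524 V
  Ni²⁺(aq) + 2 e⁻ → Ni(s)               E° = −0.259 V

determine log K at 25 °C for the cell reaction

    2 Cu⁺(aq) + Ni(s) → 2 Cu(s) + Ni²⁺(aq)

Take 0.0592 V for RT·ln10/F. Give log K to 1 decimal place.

The Cu⁺/Cu couple is reduced (cathode); E°cell = +0.524 − (−0.259) = +0.783 V with n = 2.
At equilibrium E = 0, so log K = nE°cell / 0.0592 = (2)(+0.783) / 0.0592 = 26.5.

log K = 26.5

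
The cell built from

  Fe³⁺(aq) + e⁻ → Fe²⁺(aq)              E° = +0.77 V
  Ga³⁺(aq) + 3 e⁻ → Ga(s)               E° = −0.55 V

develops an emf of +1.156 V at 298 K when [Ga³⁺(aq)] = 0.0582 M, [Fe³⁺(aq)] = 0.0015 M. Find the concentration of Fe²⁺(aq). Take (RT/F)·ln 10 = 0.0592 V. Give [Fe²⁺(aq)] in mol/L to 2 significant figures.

With Fe³⁺/Fe²⁺ at the cathode and Ga³⁺/Ga at the anode, E°cell = +0.77 − (−0.55) = +1.32 V (n = 3).
Since E = E° − (0.0592/n)·log Q, log Q = n(E° − E)/0.0592 = 8.311.
The balanced reaction is 3 Fe³⁺(aq) + Ga(s) → 3 Fe²⁺(aq) + Ga³⁺(aq), so Q = ([Fe²⁺(aq)]^3·[Ga³⁺(aq)]) / [Fe³⁺(aq)]^3.
Isolating [Fe²⁺(aq)] in Q = 10^{8.311} yields log [Fe²⁺(aq)] = 0.358, i.e. 2.3 M.

2.3 M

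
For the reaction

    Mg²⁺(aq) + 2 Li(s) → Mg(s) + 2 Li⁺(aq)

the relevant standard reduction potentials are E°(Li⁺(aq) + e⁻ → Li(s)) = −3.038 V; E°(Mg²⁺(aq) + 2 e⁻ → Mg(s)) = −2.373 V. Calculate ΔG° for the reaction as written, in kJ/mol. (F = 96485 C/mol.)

In the reaction as written Mg²⁺(aq) is reduced, so the Mg²⁺/Mg couple is the cathode and Li⁺/Li is the anode.
E°cell = −2.373 − (−3.038) = +0.665 V; balancing electrons gives n = 2.
ΔG° = −nFE°cell = −(2)(96485)(+0.665) J/mol = −128 kJ/mol.

−128 kJ/mol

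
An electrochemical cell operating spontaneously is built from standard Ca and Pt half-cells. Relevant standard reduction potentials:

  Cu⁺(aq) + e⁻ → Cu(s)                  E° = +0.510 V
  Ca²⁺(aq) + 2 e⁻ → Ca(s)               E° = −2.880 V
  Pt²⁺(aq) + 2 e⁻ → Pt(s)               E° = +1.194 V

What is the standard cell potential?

+4.074 V

Of the two couples in this cell, the one with the more positive reduction potential is reduced at the cathode: here that is Pt²⁺/Pt (+1.194 V); Ca²⁺/Ca (−2.880 V) is the anode.
E°cell = E°(cathode) − E°(anode) = +1.194 − (−2.880) = +4.074 V.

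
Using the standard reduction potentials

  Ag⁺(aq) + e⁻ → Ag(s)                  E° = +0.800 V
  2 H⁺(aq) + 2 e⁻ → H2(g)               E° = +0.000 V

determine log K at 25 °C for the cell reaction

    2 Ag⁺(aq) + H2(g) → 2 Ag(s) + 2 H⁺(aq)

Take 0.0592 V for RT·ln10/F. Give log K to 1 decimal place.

The Ag⁺/Ag couple is reduced (cathode); E°cell = +0.800 − (+0.000) = +0.800 V with n = 2.
At equilibrium E = 0, so log K = nE°cell / 0.0592 = (2)(+0.800) / 0.0592 = 27.0.

log K = 27.0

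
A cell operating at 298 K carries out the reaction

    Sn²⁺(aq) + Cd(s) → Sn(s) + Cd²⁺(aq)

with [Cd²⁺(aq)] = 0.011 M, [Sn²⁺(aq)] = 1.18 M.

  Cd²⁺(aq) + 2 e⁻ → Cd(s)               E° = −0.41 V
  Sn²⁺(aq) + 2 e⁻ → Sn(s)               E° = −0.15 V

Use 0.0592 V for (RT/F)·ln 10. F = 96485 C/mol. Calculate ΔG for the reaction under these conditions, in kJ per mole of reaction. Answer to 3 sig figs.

E°cell = −0.15 − (−0.41) = +0.26 V; the balanced reaction transfers n = 2 electrons.
Q = [Cd²⁺(aq)] / [Sn²⁺(aq)] = 0.00932, so log Q = −2.030 and E = +0.26 − (0.0592/2)(−2.030) = +0.3201 V.
Finally ΔG = −nFE = −(2)(96485 C/mol)(+0.3201 V) = −61.8 kJ/mol.

−61.8 kJ/mol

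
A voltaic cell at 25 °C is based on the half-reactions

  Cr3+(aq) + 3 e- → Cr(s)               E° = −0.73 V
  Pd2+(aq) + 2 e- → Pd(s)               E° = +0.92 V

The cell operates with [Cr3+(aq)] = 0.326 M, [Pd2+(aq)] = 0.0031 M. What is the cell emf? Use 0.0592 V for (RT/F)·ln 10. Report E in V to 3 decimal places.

The Pd²⁺/Pd couple has the more positive E°, so it is the cathode; Cr³⁺/Cr is the anode.
E°cell = E°cat − E°an = +0.92 − (−0.73) = +1.65 V; n = 6.
The balanced reaction is 3 Pd2+(aq) + 2 Cr(s) → 3 Pd(s) + 2 Cr3+(aq), so Q = [Cr3+(aq)]^2 / [Pd2+(aq)]^3 = 3.57×10^6 and log Q = 6.552.
By the Nernst equation, E = +1.65 − (0.0592/6)·(6.552) = +1.585 V.

+1.585 V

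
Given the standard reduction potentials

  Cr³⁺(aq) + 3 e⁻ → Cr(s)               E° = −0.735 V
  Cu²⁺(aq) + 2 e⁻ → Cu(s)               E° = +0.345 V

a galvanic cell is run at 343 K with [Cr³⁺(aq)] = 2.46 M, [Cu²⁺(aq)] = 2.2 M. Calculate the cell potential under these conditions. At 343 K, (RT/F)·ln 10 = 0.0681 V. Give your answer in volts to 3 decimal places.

Cu²⁺/Cu is reduced (cathode, E° = +0.345 V) and Cr³⁺/Cr is oxidized (anode).
E°cell = +0.345 − (−0.735) = +1.080 V, with n = 6 electrons transferred.
Balancing gives 3 Cu²⁺(aq) + 2 Cr(s) → 3 Cu(s) + 2 Cr³⁺(aq); hence Q = [Cr³⁺(aq)]^2 / [Cu²⁺(aq)]^3 = 0.568 (log Q = −0.245).
E = E° − (0.0681/n)·log Q = +1.080 − (0.0681/6)(−0.245) = +1.083 V.

+1.083 V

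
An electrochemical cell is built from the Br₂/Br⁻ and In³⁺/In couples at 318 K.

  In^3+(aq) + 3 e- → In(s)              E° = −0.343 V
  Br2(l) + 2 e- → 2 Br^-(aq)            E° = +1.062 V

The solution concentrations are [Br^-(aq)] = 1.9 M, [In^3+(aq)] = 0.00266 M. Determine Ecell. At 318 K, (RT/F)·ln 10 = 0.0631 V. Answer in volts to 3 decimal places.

The Br₂/Br⁻ couple has the more positive E°, so it is the cathode; In³⁺/In is the anode.
E°cell = E°cat − E°an = +1.062 − (−0.343) = +1.405 V; n = 6.
The balanced reaction is 3 Br2(l) + 2 In(s) → 6 Br^-(aq) + 2 In^3+(aq), so Q = [Br^-(aq)]^6·[In^3+(aq)]^2 = 0.000333 and log Q = −3.478.
E = E° − (0.0631/n)·log Q = +1.405 − (0.0631/6)(−3.478) = +1.442 V.

+1.442 V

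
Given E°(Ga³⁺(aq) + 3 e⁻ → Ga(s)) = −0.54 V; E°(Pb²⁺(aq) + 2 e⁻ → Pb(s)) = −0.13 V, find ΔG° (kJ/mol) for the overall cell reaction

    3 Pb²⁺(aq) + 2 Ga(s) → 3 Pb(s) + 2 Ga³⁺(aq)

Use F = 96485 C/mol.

In the reaction as written Pb²⁺(aq) is reduced, so the Pb²⁺/Pb couple is the cathode and Ga³⁺/Ga is the anode.
E°cell = −0.13 − (−0.54) = +0.41 V; balancing electrons gives n = 6.
ΔG° = −nFE°cell = −(6)(96485)(+0.41) J/mol = −237 kJ/mol.

−237 kJ/mol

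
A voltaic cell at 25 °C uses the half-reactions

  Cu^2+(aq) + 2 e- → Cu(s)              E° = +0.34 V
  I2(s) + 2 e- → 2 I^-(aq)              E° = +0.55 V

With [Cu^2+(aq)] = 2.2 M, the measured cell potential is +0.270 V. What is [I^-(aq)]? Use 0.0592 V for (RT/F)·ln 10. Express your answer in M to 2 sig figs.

The I₂/I⁻ couple has the larger reduction potential, so it is the cathode: E°cell = +0.55 − (+0.34) = +0.21 V and n = 2.
Rearranging E = E° − (0.0592/n)·log Q gives log Q = 2(+0.21 − (+0.270))/0.0592 = −2.027.
Balancing electrons gives I2(s) + Cu(s) → 2 I^-(aq) + Cu^2+(aq); thus Q = [I^-(aq)]^2·[Cu^2+(aq)].
Isolating [I^-(aq)] in Q = 10^{−2.027} yields log [I^-(aq)] = −1.185, i.e. 0.065 M.

0.065 M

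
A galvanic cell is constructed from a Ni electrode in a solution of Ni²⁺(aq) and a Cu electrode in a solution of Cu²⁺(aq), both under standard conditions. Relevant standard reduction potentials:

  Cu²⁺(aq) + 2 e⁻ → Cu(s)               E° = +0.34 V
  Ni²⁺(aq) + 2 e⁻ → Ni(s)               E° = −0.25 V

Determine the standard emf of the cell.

The Cu²⁺/Cu couple has the higher E°, so Cu ion is reduced (cathode) and Ni is oxidized (anode).
E°cell = E°(cathode) − E°(anode) = +0.34 − (−0.25) = +0.59 V.

+0.59 V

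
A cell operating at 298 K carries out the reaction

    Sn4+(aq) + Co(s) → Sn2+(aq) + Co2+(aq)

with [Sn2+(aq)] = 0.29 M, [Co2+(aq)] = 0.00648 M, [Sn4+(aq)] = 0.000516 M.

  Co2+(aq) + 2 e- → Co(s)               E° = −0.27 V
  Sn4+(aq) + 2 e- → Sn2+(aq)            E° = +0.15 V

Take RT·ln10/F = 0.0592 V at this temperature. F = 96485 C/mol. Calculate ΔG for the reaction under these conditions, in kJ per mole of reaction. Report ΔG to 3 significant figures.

−77.8 kJ/mol

E°cell = +0.15 − (−0.27) = +0.42 V; the balanced reaction transfers n = 2 electrons.
The reaction quotient is ([Sn2+(aq)]·[Co2+(aq)]) / [Sn4+(aq)] = 3.64; by Nernst, E = +0.42 − (0.0592/2)(0.561) = +0.4034 V.
Then ΔG = −nFE = −2 × 96485 × +0.4034 J/mol = −77.8 kJ/mol.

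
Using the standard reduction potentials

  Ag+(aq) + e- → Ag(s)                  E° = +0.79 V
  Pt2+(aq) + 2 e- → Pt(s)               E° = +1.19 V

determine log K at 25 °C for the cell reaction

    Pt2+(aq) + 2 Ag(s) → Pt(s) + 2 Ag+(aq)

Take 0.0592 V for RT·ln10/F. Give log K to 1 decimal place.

log K = 13.5

The Pt²⁺/Pt couple is reduced (cathode); E°cell = +1.19 − (+0.79) = +0.40 V with n = 2.
At equilibrium E = 0, so log K = nE°cell / 0.0592 = (2)(+0.40) / 0.0592 = 13.5.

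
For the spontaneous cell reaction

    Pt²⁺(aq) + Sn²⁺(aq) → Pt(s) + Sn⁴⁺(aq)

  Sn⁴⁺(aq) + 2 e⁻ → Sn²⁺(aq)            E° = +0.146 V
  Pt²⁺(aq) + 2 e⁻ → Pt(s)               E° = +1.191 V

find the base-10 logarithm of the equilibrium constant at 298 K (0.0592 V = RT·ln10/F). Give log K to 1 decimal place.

log K = 35.3

The Pt²⁺/Pt couple is reduced (cathode); E°cell = +1.191 − (+0.146) = +1.045 V with n = 2.
At equilibrium E = 0, so log K = nE°cell / 0.0592 = (2)(+1.045) / 0.0592 = 35.3.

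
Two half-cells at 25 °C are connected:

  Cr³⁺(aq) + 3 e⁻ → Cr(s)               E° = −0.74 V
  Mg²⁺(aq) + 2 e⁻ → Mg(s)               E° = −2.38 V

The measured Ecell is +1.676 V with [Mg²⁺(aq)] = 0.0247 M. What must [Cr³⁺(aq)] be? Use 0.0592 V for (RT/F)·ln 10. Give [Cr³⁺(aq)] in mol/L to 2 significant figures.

With Cr³⁺/Cr at the cathode and Mg²⁺/Mg at the anode, E°cell = −0.74 − (−2.38) = +1.64 V (n = 6).
Since E = E° − (0.0592/n)·log Q, log Q = n(E° − E)/0.0592 = −3.649.
The balanced reaction is 2 Cr³⁺(aq) + 3 Mg(s) → 2 Cr(s) + 3 Mg²⁺(aq), so Q = [Mg²⁺(aq)]^3 / [Cr³⁺(aq)]^2.
Substituting the known concentrations and solving, log [Cr³⁺(aq)] = −0.586 and [Cr³⁺(aq)] = 0.26 M.

0.26 M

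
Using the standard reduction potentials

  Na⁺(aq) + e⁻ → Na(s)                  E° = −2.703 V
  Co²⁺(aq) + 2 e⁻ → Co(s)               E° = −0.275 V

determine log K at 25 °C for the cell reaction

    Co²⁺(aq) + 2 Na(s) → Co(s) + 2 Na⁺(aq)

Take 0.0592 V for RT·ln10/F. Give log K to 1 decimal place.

The Co²⁺/Co couple is reduced (cathode); E°cell = −0.275 − (−2.703) = +2.428 V with n = 2.
At equilibrium E = 0, so log K = nE°cell / 0.0592 = (2)(+2.428) / 0.0592 = 82.0.

log K = 82.0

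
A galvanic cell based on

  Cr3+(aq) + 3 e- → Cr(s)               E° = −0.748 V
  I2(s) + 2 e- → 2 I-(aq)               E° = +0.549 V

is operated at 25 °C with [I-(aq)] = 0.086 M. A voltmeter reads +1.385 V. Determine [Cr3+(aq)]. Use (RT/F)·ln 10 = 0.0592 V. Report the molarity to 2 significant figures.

With I₂/I⁻ at the cathode and Cr³⁺/Cr at the anode, E°cell = +0.549 − (−0.748) = +1.297 V (n = 6).
Since E = E° − (0.0592/n)·log Q, log Q = n(E° − E)/0.0592 = −8.919.
Balancing electrons gives 3 I2(s) + 2 Cr(s) → 6 I-(aq) + 2 Cr3+(aq); thus Q = [I-(aq)]^6·[Cr3+(aq)]^2.
Isolating [Cr3+(aq)] in Q = 10^{−8.919} yields log [Cr3+(aq)] = −1.263, i.e. 0.055 M.

0.055 M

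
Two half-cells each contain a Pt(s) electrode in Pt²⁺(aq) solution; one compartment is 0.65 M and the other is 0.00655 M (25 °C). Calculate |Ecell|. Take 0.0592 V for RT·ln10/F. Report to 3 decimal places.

0.059 V

For a concentration cell E°cell = 0, since both electrodes use the same couple.
The compartment with the higher Pt²⁺(aq) concentration (0.65 M) acts as the cathode; ions are reduced there and produced at the dilute (0.00655 M) anode.
With n = 2, Ecell = −(0.0592/2)·log([dilute]/[conc]) = −(0.0592/2)·log(0.00655/0.65) = +0.059 V.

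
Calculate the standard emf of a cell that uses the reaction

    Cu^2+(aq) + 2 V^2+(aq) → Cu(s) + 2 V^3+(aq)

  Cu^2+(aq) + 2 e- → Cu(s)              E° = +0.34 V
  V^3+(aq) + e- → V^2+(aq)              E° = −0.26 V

Cu^2+(aq) gains electrons, so the Cu²⁺/Cu couple is the cathode; the V³⁺/V²⁺ couple is the anode.
E°cell = E°(cathode) − E°(anode) = +0.34 − (−0.26) = +0.60 V.
The positive value indicates the reaction is spontaneous as written.

+0.60 V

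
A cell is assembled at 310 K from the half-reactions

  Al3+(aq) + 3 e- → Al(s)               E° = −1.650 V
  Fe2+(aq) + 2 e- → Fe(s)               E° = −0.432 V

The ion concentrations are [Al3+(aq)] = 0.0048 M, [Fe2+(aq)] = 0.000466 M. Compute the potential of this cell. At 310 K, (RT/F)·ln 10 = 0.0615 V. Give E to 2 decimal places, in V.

+1.16 V

Fe²⁺/Fe is reduced (cathode, E° = −0.432 V) and Al³⁺/Al is oxidized (anode).
E°cell = E°cat − E°an = −0.432 − (−1.650) = +1.218 V; n = 6.
The balanced reaction is 3 Fe2+(aq) + 2 Al(s) → 3 Fe(s) + 2 Al3+(aq), so Q = [Al3+(aq)]^2 / [Fe2+(aq)]^3 = 2.28×10^5 and log Q = 5.357.
E = E° − (0.0615/n)·log Q = +1.218 − (0.0615/6)(5.357) = +1.16 V.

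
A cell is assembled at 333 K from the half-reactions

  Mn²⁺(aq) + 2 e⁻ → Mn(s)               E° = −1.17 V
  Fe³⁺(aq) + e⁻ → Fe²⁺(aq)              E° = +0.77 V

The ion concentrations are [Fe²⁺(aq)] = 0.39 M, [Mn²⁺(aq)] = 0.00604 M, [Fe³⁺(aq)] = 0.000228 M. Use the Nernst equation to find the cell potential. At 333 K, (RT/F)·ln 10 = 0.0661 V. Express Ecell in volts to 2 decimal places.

Fe³⁺/Fe²⁺ is reduced (cathode, E° = +0.77 V) and Mn²⁺/Mn is oxidized (anode).
E°cell = +0.77 − (−1.17) = +1.94 V, with n = 2 electrons transferred.
Balancing gives 2 Fe³⁺(aq) + Mn(s) → 2 Fe²⁺(aq) + Mn²⁺(aq); hence Q = ([Fe²⁺(aq)]^2·[Mn²⁺(aq)]) / [Fe³⁺(aq)]^2 = 1.77×10^4 (log Q = 4.247).
By the Nernst equation, E = +1.94 − (0.0661/2)·(4.247) = +1.80 V.

+1.80 V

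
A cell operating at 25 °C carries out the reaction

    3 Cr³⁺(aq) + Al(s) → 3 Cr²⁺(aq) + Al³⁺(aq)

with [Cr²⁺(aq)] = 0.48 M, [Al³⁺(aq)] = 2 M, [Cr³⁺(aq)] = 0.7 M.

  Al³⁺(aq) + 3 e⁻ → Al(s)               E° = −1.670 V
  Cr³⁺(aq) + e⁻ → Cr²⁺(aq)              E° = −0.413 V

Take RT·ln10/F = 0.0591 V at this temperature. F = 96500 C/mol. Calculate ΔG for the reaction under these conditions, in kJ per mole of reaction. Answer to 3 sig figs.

−365 kJ/mol

E°cell = −0.413 − (−1.670) = +1.257 V; the balanced reaction transfers n = 3 electrons.
The reaction quotient is ([Cr²⁺(aq)]^3·[Al³⁺(aq)]) / [Cr³⁺(aq)]^3 = 0.645; by Nernst, E = +1.257 − (0.0591/3)(−0.191) = +1.2608 V.
Then ΔG = −nFE = −3 × 96500 × +1.2608 J/mol = −365 kJ/mol.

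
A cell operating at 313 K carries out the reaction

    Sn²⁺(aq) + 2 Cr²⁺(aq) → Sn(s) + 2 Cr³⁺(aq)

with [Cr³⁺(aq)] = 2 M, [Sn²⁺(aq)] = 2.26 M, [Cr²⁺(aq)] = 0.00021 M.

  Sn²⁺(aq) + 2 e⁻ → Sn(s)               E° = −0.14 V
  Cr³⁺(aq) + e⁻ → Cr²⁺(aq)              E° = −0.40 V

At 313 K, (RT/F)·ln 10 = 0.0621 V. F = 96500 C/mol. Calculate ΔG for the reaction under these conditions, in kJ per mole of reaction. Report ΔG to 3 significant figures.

E°cell = −0.14 − (−0.40) = +0.26 V; the balanced reaction transfers n = 2 electrons.
Here Q = [Cr³⁺(aq)]^2 / ([Sn²⁺(aq)]·[Cr²⁺(aq)]^2) = 4.01×10^7 (log Q = 7.604), giving E = +0.26 − (0.0621/2)·(7.604) = +0.0239 V.
Finally ΔG = −nFE = −(2)(96500 C/mol)(+0.0239 V) = −4.61 kJ/mol.

−4.61 kJ/mol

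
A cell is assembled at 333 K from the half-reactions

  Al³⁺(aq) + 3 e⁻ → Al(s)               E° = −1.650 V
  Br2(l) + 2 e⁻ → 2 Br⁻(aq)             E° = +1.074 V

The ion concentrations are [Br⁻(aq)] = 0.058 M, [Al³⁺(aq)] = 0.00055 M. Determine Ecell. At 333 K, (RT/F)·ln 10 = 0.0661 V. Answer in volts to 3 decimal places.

+2.878 V

Since E°(Br₂/Br⁻) > E°(Al³⁺/Al), Br₂/Br⁻ serves as the cathode.
E°cell = +1.074 − (−1.650) = +2.724 V, with n = 6 electrons transferred.
For the overall reaction 3 Br2(l) + 2 Al(s) → 6 Br⁻(aq) + 2 Al³⁺(aq), Q = [Br⁻(aq)]^6·[Al³⁺(aq)]^2 = 1.15×10^−14, giving log Q = −13.939.
By the Nernst equation, E = +2.724 − (0.0661/6)·(−13.939) = +2.878 V.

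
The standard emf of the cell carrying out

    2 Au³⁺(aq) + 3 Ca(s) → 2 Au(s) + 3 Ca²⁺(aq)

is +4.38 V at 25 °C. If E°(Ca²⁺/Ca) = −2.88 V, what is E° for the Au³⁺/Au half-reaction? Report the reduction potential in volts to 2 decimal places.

In the reaction as written the Au³⁺/Au couple is reduced (cathode) and Ca²⁺/Ca is oxidized (anode), so E°cell = E°(Au³⁺/Au) − E°(Ca²⁺/Ca).
E°(Au³⁺/Au) = E°cell + E°(anode) = +4.38 + (−2.88) = +1.50 V.

+1.50 V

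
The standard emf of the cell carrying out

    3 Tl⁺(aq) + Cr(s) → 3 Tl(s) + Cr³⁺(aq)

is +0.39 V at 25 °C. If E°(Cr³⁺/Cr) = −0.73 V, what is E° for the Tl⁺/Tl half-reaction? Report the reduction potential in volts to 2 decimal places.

−0.34 V

In the reaction as written the Tl⁺/Tl couple is reduced (cathode) and Cr³⁺/Cr is oxidized (anode), so E°cell = E°(Tl⁺/Tl) − E°(Cr³⁺/Cr).
E°(Tl⁺/Tl) = E°cell + E°(anode) = +0.39 + (−0.73) = −0.34 V.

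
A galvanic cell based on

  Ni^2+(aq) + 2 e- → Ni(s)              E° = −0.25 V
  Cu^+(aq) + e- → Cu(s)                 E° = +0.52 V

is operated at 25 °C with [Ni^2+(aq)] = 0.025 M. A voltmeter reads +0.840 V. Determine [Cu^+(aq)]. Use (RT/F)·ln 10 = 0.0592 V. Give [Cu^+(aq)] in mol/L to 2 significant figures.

2.4 M

Cu⁺/Cu is the cathode (higher E°); E°cell = +0.52 − (−0.25) = +0.77 V with n = 2.
Rearranging E = E° − (0.0592/n)·log Q gives log Q = 2(+0.77 − (+0.840))/0.0592 = −2.365.
The balanced reaction is 2 Cu^+(aq) + Ni(s) → 2 Cu(s) + Ni^2+(aq), so Q = [Ni^2+(aq)] / [Cu^+(aq)]^2.
Substituting the known concentrations and solving, log [Cu^+(aq)] = 0.381 and [Cu^+(aq)] = 2.4 M.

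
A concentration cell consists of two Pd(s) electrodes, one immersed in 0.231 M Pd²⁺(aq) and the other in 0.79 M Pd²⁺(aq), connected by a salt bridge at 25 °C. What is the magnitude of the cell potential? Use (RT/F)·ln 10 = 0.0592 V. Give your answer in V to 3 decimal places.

For a concentration cell E°cell = 0, since both electrodes use the same couple.
The compartment with the higher Pd²⁺(aq) concentration (0.79 M) acts as the cathode; ions are reduced there and produced at the dilute (0.231 M) anode.
With n = 2, Ecell = −(0.0592/2)·log([dilute]/[conc]) = −(0.0592/2)·log(0.231/0.79) = +0.016 V.

0.016 V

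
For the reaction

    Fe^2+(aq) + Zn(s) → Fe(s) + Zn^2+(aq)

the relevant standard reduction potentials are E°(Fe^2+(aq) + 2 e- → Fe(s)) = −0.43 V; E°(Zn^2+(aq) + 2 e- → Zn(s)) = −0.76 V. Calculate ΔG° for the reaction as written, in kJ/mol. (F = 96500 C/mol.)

In the reaction as written Fe^2+(aq) is reduced, so the Fe²⁺/Fe couple is the cathode and Zn²⁺/Zn is the anode.
E°cell = −0.43 − (−0.76) = +0.33 V; balancing electrons gives n = 2.
ΔG° = −nFE°cell = −(2)(96500)(+0.33) J/mol = −63.7 kJ/mol.

−63.7 kJ/mol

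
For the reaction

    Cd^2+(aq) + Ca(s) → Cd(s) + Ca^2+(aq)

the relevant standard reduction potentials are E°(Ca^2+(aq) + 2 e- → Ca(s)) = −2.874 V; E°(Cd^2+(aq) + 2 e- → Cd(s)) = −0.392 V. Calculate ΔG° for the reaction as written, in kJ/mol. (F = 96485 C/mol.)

−479 kJ/mol

In the reaction as written Cd^2+(aq) is reduced, so the Cd²⁺/Cd couple is the cathode and Ca²⁺/Ca is the anode.
E°cell = −0.392 − (−2.874) = +2.482 V; balancing electrons gives n = 2.
ΔG° = −nFE°cell = −(2)(96485)(+2.482) J/mol = −479 kJ/mol.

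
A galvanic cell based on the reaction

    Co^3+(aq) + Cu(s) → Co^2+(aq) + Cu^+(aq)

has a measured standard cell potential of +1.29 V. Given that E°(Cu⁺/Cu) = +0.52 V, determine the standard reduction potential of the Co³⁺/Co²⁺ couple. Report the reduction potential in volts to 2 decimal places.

+1.81 V

In the reaction as written the Co³⁺/Co²⁺ couple is reduced (cathode) and Cu⁺/Cu is oxidized (anode), so E°cell = E°(Co³⁺/Co²⁺) − E°(Cu⁺/Cu).
E°(Co³⁺/Co²⁺) = E°cell + E°(anode) = +1.29 + (+0.52) = +1.81 V.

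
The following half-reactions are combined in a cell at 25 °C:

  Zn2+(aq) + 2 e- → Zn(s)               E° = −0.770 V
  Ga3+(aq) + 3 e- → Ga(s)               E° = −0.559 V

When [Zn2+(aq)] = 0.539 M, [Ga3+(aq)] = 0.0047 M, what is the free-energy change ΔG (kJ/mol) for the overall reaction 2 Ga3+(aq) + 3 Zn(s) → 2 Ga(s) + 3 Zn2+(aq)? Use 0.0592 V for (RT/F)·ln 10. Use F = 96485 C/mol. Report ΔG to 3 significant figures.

−100 kJ/mol

With Ga³⁺/Ga reduced at the cathode, E°cell = −0.559 − (−0.770) = +0.211 V and n = 6.
The reaction quotient is [Zn2+(aq)]^3 / [Ga3+(aq)]^2 = 7.09×10^3; by Nernst, E = +0.211 − (0.0592/6)(3.851) = +0.1730 V.
ΔG = −nFE = −(6)(96485)(+0.1730) J/mol = −100 kJ/mol.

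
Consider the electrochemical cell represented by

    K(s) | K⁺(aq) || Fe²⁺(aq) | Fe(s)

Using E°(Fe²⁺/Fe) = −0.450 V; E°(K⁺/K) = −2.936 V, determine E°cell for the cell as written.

By convention the left-hand electrode in cell notation is the anode (oxidation) and the right-hand electrode is the cathode (reduction).
E°cell = E°(right) − E°(left) = −0.450 − (−2.936) = +2.486 V.

+2.486 V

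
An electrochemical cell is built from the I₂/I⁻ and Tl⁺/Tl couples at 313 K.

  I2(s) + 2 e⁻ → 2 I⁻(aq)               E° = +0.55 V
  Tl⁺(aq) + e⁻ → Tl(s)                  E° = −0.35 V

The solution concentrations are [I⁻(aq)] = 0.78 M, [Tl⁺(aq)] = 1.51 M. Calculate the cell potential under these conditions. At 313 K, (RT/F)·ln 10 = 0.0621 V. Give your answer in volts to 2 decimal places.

The I₂/I⁻ couple has the more positive E°, so it is the cathode; Tl⁺/Tl is the anode.
E°cell = +0.55 − (−0.35) = +0.90 V, with n = 2 electrons transferred.
The balanced reaction is I2(s) + 2 Tl(s) → 2 I⁻(aq) + 2 Tl⁺(aq), so Q = [I⁻(aq)]^2·[Tl⁺(aq)]^2 = 1.39 and log Q = 0.142.
By the Nernst equation, E = +0.90 − (0.0621/2)·(0.142) = +0.90 V.

+0.90 V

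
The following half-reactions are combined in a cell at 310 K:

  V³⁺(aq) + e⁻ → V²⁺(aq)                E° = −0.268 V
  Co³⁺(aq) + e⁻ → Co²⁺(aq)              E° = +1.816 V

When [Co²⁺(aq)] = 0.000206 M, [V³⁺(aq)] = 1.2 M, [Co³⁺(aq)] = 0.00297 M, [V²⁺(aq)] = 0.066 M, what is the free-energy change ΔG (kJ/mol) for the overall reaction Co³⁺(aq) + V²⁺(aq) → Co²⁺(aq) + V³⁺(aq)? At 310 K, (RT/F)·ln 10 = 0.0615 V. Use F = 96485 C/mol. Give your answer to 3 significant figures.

−200 kJ/mol

E°cell = +1.816 − (−0.268) = +2.084 V; the balanced reaction transfers n = 1 electron.
Here Q = ([Co²⁺(aq)]·[V³⁺(aq)]) / ([Co³⁺(aq)]·[V²⁺(aq)]) = 1.26 (log Q = 0.101), giving E = +2.084 − (0.0615/1)·(0.101) = +2.0778 V.
Finally ΔG = −nFE = −(1)(96485 C/mol)(+2.0778 V) = −200 kJ/mol.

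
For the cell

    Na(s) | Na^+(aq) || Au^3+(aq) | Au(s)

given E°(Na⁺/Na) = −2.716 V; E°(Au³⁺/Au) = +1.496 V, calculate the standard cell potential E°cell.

+4.212 V

By convention the left-hand electrode in cell notation is the anode (oxidation) and the right-hand electrode is the cathode (reduction).
E°cell = E°(right) − E°(left) = +1.496 − (−2.716) = +4.212 V.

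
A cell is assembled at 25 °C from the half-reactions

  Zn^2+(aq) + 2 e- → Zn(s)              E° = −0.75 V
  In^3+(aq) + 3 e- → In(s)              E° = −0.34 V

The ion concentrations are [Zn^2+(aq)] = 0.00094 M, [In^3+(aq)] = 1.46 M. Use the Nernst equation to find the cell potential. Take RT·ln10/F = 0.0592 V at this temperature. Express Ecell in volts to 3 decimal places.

+0.503 V

Since E°(In³⁺/In) > E°(Zn²⁺/Zn), In³⁺/In serves as the cathode.
E°cell = E°cat − E°an = −0.34 − (−0.75) = +0.41 V; n = 6.
The balanced reaction is 2 In^3+(aq) + 3 Zn(s) → 2 In(s) + 3 Zn^2+(aq), so Q = [Zn^2+(aq)]^3 / [In^3+(aq)]^2 = 3.9×10^−10 and log Q = −9.409.
By the Nernst equation, E = +0.41 − (0.0592/6)·(−9.409) = +0.503 V.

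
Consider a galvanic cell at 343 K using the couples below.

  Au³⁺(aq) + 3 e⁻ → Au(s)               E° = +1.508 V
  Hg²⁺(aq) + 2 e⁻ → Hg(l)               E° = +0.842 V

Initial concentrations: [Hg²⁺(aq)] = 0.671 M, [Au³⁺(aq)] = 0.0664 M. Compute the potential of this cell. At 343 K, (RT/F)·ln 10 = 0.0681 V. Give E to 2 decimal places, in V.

+0.65 V

The Au³⁺/Au couple has the more positive E°, so it is the cathode; Hg²⁺/Hg is the anode.
E°cell = E°cat − E°an = +1.508 − (+0.842) = +0.666 V; n = 6.
For the overall reaction 2 Au³⁺(aq) + 3 Hg(l) → 2 Au(s) + 3 Hg²⁺(aq), Q = [Hg²⁺(aq)]^3 / [Au³⁺(aq)]^2 = 68.5, giving log Q = 1.836.
Applying E = E° − (RT ln10/nF)·log Q gives +0.666 − (0.0681/6)(1.836) = +0.65 V.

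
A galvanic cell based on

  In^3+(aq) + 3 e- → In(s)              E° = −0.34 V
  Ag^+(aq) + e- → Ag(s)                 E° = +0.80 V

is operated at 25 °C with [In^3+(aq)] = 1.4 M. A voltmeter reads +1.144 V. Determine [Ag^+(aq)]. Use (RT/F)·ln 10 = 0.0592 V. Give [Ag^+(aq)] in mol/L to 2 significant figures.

1.3 M

With Ag⁺/Ag at the cathode and In³⁺/In at the anode, E°cell = +0.80 − (−0.34) = +1.14 V (n = 3).
From the Nernst equation, log Q = n(E° − E)/0.0592 = 3·(+1.14 − (+1.144))/0.0592 = −0.203.
The balanced reaction is 3 Ag^+(aq) + In(s) → 3 Ag(s) + In^3+(aq), so Q = [In^3+(aq)] / [Ag^+(aq)]^3.
Solving for the unknown gives log [Ag^+(aq)] = 0.116, so [Ag^+(aq)] ≈ 1.3 M.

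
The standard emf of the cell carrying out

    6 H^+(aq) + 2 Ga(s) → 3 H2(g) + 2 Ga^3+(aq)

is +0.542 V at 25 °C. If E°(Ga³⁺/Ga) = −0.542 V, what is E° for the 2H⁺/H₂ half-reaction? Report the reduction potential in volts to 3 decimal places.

+0.000 V

In the reaction as written the 2H⁺/H₂ couple is reduced (cathode) and Ga³⁺/Ga is oxidized (anode), so E°cell = E°(2H⁺/H₂) − E°(Ga³⁺/Ga).
E°(2H⁺/H₂) = E°cell + E°(anode) = +0.542 + (−0.542) = +0.000 V.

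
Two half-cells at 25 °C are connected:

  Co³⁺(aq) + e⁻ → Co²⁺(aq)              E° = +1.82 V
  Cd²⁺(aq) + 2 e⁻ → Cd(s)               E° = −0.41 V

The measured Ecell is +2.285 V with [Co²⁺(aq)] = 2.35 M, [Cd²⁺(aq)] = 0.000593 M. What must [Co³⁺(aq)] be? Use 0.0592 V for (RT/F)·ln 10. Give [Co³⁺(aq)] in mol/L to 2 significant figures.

0.49 M

Co³⁺/Co²⁺ is the cathode (higher E°); E°cell = +1.82 − (−0.41) = +2.23 V with n = 2.
From the Nernst equation, log Q = n(E° − E)/0.0592 = 2·(+2.23 − (+2.285))/0.0592 = −1.858.
For 2 Co³⁺(aq) + Cd(s) → 2 Co²⁺(aq) + Cd²⁺(aq), the reaction quotient is Q = ([Co²⁺(aq)]^2·[Cd²⁺(aq)]) / [Co³⁺(aq)]^2.
Solving for the unknown gives log [Co³⁺(aq)] = −0.313, so [Co³⁺(aq)] ≈ 0.49 M.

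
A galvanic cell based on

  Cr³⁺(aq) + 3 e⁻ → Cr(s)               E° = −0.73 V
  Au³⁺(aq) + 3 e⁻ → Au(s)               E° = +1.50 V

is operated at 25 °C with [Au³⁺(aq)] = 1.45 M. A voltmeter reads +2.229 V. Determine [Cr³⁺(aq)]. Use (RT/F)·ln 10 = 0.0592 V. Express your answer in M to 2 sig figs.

With Au³⁺/Au at the cathode and Cr³⁺/Cr at the anode, E°cell = +1.50 − (−0.73) = +2.23 V (n = 3).
Rearranging E = E° − (0.0592/n)·log Q gives log Q = 3(+2.23 − (+2.229))/0.0592 = 0.051.
For Au³⁺(aq) + Cr(s) → Au(s) + Cr³⁺(aq), the reaction quotient is Q = [Cr³⁺(aq)] / [Au³⁺(aq)].
Substituting the known concentrations and solving, log [Cr³⁺(aq)] = 0.212 and [Cr³⁺(aq)] = 1.6 M.

1.6 M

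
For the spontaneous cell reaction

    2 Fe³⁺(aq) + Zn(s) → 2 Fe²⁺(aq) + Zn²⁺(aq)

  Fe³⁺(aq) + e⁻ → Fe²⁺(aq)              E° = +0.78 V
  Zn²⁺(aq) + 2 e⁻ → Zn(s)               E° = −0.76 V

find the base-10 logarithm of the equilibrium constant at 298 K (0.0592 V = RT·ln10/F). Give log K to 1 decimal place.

log K = 52.0

The Fe³⁺/Fe²⁺ couple is reduced (cathode); E°cell = +0.78 − (−0.76) = +1.54 V with n = 2.
At equilibrium E = 0, so log K = nE°cell / 0.0592 = (2)(+1.54) / 0.0592 = 52.0.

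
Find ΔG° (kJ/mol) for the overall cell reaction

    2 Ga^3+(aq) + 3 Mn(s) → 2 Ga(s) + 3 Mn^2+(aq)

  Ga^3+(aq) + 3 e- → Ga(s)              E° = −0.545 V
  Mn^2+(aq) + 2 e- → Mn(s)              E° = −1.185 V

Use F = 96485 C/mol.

In the reaction as written Ga^3+(aq) is reduced, so the Ga³⁺/Ga couple is the cathode and Mn²⁺/Mn is the anode.
E°cell = −0.545 − (−1.185) = +0.640 V; balancing electrons gives n = 6.
ΔG° = −nFE°cell = −(6)(96485)(+0.640) J/mol = −371 kJ/mol.

−371 kJ/mol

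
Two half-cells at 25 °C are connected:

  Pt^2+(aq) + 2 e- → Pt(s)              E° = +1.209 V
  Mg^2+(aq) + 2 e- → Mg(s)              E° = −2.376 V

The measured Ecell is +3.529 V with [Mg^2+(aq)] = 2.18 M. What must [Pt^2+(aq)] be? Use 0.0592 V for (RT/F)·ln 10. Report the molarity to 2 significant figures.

With Pt²⁺/Pt at the cathode and Mg²⁺/Mg at the anode, E°cell = +1.209 − (−2.376) = +3.585 V (n = 2).
From the Nernst equation, log Q = n(E° − E)/0.0592 = 2·(+3.585 − (+3.529))/0.0592 = 1.892.
The balanced reaction is Pt^2+(aq) + Mg(s) → Pt(s) + Mg^2+(aq), so Q = [Mg^2+(aq)] / [Pt^2+(aq)].
Solving for the unknown gives log [Pt^2+(aq)] = −1.554, so [Pt^2+(aq)] ≈ 0.028 M.

0.028 M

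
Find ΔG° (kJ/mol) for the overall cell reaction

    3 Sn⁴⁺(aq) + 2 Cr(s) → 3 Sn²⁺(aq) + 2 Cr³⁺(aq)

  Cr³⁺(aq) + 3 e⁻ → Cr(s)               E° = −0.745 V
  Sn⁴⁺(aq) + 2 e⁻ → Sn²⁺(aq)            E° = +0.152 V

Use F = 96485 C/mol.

In the reaction as written Sn⁴⁺(aq) is reduced, so the Sn⁴⁺/Sn²⁺ couple is the cathode and Cr³⁺/Cr is the anode.
E°cell = +0.152 − (−0.745) = +0.897 V; balancing electrons gives n = 6.
ΔG° = −nFE°cell = −(6)(96485)(+0.897) J/mol = −519 kJ/mol.

−519 kJ/mol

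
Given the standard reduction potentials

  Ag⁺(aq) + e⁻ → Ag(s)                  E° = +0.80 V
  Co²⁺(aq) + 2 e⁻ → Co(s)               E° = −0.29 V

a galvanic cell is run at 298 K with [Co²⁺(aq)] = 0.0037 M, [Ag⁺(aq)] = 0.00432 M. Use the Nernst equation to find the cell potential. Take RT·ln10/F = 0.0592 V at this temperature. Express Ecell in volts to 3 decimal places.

Ag⁺/Ag is reduced (cathode, E° = +0.80 V) and Co²⁺/Co is oxidized (anode).
E°cell = E°cat − E°an = +0.80 − (−0.29) = +1.09 V; n = 2.
Balancing gives 2 Ag⁺(aq) + Co(s) → 2 Ag(s) + Co²⁺(aq); hence Q = [Co²⁺(aq)] / [Ag⁺(aq)]^2 = 198 (log Q = 2.297).
Applying E = E° − (RT ln10/nF)·log Q gives +1.09 − (0.0592/2)(2.297) = +1.022 V.

+1.022 V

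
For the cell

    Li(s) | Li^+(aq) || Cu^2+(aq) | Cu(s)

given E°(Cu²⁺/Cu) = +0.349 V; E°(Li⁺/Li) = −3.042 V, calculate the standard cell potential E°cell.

+3.391 V

By convention the left-hand electrode in cell notation is the anode (oxidation) and the right-hand electrode is the cathode (reduction).
E°cell = E°(right) − E°(left) = +0.349 − (−3.042) = +3.391 V.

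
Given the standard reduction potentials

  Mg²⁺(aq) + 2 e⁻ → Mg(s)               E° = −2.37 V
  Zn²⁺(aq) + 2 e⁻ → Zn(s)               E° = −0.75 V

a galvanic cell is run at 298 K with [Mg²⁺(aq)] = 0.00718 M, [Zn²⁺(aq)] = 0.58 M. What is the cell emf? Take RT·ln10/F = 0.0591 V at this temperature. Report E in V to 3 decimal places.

The Zn²⁺/Zn couple has the more positive E°, so it is the cathode; Mg²⁺/Mg is the anode.
The standard potential is −0.75 − (−2.37) = +1.62 V and the balanced reaction transfers n = 2 electrons.
Balancing gives Zn²⁺(aq) + Mg(s) → Zn(s) + Mg²⁺(aq); hence Q = [Mg²⁺(aq)] / [Zn²⁺(aq)] = 0.0124 (log Q = −1.907).
Applying E = E° − (RT ln10/nF)·log Q gives +1.62 − (0.0591/2)(−1.907) = +1.676 V.

+1.676 V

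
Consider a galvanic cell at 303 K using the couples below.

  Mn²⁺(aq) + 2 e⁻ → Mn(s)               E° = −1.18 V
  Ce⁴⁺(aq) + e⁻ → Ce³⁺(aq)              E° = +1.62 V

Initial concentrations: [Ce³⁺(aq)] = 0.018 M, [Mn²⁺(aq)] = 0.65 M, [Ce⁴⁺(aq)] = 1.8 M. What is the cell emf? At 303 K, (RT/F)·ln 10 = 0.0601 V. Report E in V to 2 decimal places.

Ce⁴⁺/Ce³⁺ is reduced (cathode, E° = +1.62 V) and Mn²⁺/Mn is oxidized (anode).
E°cell = +1.62 − (−1.18) = +2.80 V, with n = 2 electrons transferred.
For the overall reaction 2 Ce⁴⁺(aq) + Mn(s) → 2 Ce³⁺(aq) + Mn²⁺(aq), Q = ([Ce³⁺(aq)]^2·[Mn²⁺(aq)]) / [Ce⁴⁺(aq)]^2 = 6.5×10^−5, giving log Q = −4.187.
E = E° − (0.0601/n)·log Q = +2.80 − (0.0601/2)(−4.187) = +2.93 V.

+2.93 V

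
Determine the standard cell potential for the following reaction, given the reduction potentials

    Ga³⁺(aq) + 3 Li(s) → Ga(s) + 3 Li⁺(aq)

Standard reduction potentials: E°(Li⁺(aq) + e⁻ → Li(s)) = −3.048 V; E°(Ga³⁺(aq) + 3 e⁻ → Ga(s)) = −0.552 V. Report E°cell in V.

In the reaction as written, Ga³⁺(aq) is reduced (cathode) and Li⁺(aq) is produced by oxidation at the anode.
E°cell = E°(cathode) − E°(anode) = −0.552 − (−3.048) = +2.496 V.

+2.496 V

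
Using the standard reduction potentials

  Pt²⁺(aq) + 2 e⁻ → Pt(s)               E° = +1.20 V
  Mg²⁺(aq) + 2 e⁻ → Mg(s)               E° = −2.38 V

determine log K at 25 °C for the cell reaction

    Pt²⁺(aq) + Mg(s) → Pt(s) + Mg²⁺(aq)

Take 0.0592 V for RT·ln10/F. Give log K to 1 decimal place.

log K = 120.9

The Pt²⁺/Pt couple is reduced (cathode); E°cell = +1.20 − (−2.38) = +3.58 V with n = 2.
At equilibrium E = 0, so log K = nE°cell / 0.0592 = (2)(+3.58) / 0.0592 = 120.9.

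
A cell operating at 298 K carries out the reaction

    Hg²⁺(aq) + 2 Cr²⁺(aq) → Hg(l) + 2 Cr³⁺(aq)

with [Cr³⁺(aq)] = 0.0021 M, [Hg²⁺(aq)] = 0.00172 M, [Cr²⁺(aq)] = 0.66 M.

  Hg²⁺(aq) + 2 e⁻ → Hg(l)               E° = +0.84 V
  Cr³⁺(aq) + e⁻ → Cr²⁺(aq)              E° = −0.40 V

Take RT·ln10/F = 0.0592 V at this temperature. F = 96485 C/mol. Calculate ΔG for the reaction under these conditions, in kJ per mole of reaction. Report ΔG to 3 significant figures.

−252 kJ/mol

The standard cell potential is +0.84 − (−0.40) = +1.24 V, with n = 2 electrons in the balanced equation.
Q = [Cr³⁺(aq)]^2 / ([Hg²⁺(aq)]·[Cr²⁺(aq)]^2) = 0.00589, so log Q = −2.230 and E = +1.24 − (0.0592/2)(−2.230) = +1.3060 V.
Then ΔG = −nFE = −2 × 96485 × +1.3060 J/mol = −252 kJ/mol.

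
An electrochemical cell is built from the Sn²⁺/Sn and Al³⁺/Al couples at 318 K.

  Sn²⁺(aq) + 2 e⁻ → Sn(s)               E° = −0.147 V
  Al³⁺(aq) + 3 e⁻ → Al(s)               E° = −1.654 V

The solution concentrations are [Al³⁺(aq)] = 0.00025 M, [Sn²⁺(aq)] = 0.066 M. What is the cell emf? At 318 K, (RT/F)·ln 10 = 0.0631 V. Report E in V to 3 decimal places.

+1.546 V

The Sn²⁺/Sn couple has the more positive E°, so it is the cathode; Al³⁺/Al is the anode.
E°cell = −0.147 − (−1.654) = +1.507 V, with n = 6 electrons transferred.
The balanced reaction is 3 Sn²⁺(aq) + 2 Al(s) → 3 Sn(s) + 2 Al³⁺(aq), so Q = [Al³⁺(aq)]^2 / [Sn²⁺(aq)]^3 = 0.000217 and log Q = −3.663.
E = E° − (0.0631/n)·log Q = +1.507 − (0.0631/6)(−3.663) = +1.546 V.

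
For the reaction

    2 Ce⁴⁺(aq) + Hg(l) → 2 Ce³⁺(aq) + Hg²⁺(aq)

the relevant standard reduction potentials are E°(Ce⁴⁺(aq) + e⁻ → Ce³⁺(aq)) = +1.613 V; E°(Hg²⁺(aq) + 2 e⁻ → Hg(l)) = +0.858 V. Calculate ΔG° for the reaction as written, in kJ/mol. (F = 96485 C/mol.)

−146 kJ/mol

In the reaction as written Ce⁴⁺(aq) is reduced, so the Ce⁴⁺/Ce³⁺ couple is the cathode and Hg²⁺/Hg is the anode.
E°cell = +1.613 − (+0.858) = +0.755 V; balancing electrons gives n = 2.
ΔG° = −nFE°cell = −(2)(96485)(+0.755) J/mol = −146 kJ/mol.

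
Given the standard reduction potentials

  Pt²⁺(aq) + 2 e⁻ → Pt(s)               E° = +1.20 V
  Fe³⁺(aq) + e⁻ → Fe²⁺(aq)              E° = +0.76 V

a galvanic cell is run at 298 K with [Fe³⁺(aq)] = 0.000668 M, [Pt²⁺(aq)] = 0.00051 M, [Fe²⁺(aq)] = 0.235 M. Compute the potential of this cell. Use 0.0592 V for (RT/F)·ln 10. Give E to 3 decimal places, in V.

The Pt²⁺/Pt couple has the more positive E°, so it is the cathode; Fe³⁺/Fe²⁺ is the anode.
E°cell = +1.20 − (+0.76) = +0.44 V, with n = 2 electrons transferred.
Balancing gives Pt²⁺(aq) + 2 Fe²⁺(aq) → Pt(s) + 2 Fe³⁺(aq); hence Q = [Fe³⁺(aq)]^2 / ([Pt²⁺(aq)]·[Fe²⁺(aq)]^2) = 0.0158 (log Q = −1.800).
E = E° − (0.0592/n)·log Q = +0.44 − (0.0592/2)(−1.800) = +0.493 V.

+0.493 V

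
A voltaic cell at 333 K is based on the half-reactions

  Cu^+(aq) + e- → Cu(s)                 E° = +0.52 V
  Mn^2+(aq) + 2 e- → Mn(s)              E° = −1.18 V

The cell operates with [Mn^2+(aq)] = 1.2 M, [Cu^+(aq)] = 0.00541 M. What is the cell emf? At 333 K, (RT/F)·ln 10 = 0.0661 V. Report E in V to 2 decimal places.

The Cu⁺/Cu couple has the more positive E°, so it is the cathode; Mn²⁺/Mn is the anode.
E°cell = E°cat − E°an = +0.52 − (−1.18) = +1.70 V; n = 2.
Balancing gives 2 Cu^+(aq) + Mn(s) → 2 Cu(s) + Mn^2+(aq); hence Q = [Mn^2+(aq)] / [Cu^+(aq)]^2 = 4.1×10^4 (log Q = 4.613).
Applying E = E° − (RT ln10/nF)·log Q gives +1.70 − (0.0661/2)(4.613) = +1.55 V.

+1.55 V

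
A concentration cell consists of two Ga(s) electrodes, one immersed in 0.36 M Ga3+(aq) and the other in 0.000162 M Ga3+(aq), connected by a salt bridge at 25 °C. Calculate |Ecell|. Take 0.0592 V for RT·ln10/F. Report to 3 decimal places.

For a concentration cell E°cell = 0, since both electrodes use the same couple.
The compartment with the higher Ga3+(aq) concentration (0.36 M) acts as the cathode; ions are reduced there and produced at the dilute (0.000162 M) anode.
With n = 3, Ecell = −(0.0592/3)·log([dilute]/[conc]) = −(0.0592/3)·log(0.000162/0.36) = +0.066 V.

0.066 V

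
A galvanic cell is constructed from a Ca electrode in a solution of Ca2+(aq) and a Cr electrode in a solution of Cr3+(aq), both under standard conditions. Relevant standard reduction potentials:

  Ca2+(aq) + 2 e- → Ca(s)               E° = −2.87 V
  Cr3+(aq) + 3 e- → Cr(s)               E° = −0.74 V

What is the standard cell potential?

+2.13 V

Of the two couples in this cell, the one with the more positive reduction potential is reduced at the cathode: here that is Cr³⁺/Cr (−0.74 V); Ca²⁺/Ca (−2.87 V) is the anode.
E°cell = E°(cathode) − E°(anode) = −0.74 − (−2.87) = +2.13 V.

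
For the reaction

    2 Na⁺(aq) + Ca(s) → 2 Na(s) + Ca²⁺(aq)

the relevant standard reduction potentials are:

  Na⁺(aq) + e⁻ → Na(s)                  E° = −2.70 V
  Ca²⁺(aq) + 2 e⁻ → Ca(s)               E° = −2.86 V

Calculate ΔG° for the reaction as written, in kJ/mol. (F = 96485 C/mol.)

In the reaction as written Na⁺(aq) is reduced, so the Na⁺/Na couple is the cathode and Ca²⁺/Ca is the anode.
E°cell = −2.70 − (−2.86) = +0.16 V; balancing electrons gives n = 2.
ΔG° = −nFE°cell = −(2)(96485)(+0.16) J/mol = −30.9 kJ/mol.

−30.9 kJ/mol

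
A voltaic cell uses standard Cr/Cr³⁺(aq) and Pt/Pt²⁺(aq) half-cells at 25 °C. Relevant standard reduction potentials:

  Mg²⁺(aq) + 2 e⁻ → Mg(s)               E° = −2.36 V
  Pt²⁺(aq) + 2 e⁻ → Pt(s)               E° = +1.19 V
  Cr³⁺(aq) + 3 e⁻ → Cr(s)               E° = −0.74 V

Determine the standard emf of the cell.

The Pt²⁺/Pt couple has the higher E°, so Pt ion is reduced (cathode) and Cr is oxidized (anode).
E°cell = E°(cathode) − E°(anode) = +1.19 − (−0.74) = +1.93 V.

+1.93 V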